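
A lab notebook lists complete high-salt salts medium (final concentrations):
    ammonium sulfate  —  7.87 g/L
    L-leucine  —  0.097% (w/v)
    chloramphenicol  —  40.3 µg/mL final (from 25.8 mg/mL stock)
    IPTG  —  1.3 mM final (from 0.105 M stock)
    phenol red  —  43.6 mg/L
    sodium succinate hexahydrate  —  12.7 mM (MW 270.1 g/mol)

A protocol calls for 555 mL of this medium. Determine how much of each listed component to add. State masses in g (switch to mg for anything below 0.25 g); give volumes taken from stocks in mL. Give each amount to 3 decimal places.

ammonium sulfate 4.368 g; L-leucine 0.538 g; chloramphenicol 0.867 mL; IPTG 6.871 mL; phenol red 24.198 mg; sodium succinate hexahydrate 1.904 g

Scale factor relative to 1 L: 0.555.
ammonium sulfate: 7.87 g/L × 0.555 L = 4.368 g
L-leucine: 0.097% w/v = 0.97 g/L → 0.97 × 0.555 L = 0.538 g
chloramphenicol: dilute stock: 40.3 µg/mL × 555 mL ÷ 25800 µg/mL = 0.867 mL
IPTG: C1V1 = C2V2 → 1.3 mM × 555 mL ÷ 105 mM = 6.871 mL
phenol red: 43.6 mg/L × 0.555 L = 24.198 mg
sodium succinate hexahydrate: 12.7 mmol/L × 270.1 g/mol × 0.555 L ÷ 1000 = 1.904 g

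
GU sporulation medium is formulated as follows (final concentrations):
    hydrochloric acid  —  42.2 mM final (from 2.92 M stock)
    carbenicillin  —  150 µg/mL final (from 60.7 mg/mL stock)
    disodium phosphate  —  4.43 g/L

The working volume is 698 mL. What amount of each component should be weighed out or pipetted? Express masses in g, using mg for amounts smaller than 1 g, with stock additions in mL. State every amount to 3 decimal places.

hydrochloric acid 10.088 mL; carbenicillin 1.725 mL; disodium phosphate 3.092 g

Target volume = 698 mL = 0.698 L.
hydrochloric acid: dilute stock: 42.2 mM × 698 mL ÷ 2920 mM = 10.088 mL
carbenicillin: V = C2·V2/C1 = 150 µg/mL × 698 mL ÷ 60700 µg/mL = 1.725 mL
disodium phosphate: 4.43 g/L × 0.698 L = 3.092 g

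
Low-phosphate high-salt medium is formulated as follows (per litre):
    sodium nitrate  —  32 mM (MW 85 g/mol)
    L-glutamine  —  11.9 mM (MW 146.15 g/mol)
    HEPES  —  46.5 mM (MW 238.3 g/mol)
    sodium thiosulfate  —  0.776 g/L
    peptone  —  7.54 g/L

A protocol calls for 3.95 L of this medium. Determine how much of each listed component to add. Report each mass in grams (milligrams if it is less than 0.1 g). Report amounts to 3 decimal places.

sodium nitrate 10.744 g; L-glutamine 6.870 g; HEPES 43.770 g; sodium thiosulfate 3.065 g; peptone 29.783 g

Scale factor relative to 1 L: 3.95.
sodium nitrate: 32 mmol/L × 85 g/mol × 3.95 L ÷ 1000 = 10.744 g
L-glutamine: 11.9 mmol/L × 146.15 g/mol × 3.95 L ÷ 1000 = 6.870 g
HEPES: 46.5 mmol/L × 238.3 g/mol × 3.95 L ÷ 1000 = 43.770 g
sodium thiosulfate: 0.776 g/L × 3.95 L = 3.065 g
peptone: 7.54 g/L × 3.95 L = 29.783 g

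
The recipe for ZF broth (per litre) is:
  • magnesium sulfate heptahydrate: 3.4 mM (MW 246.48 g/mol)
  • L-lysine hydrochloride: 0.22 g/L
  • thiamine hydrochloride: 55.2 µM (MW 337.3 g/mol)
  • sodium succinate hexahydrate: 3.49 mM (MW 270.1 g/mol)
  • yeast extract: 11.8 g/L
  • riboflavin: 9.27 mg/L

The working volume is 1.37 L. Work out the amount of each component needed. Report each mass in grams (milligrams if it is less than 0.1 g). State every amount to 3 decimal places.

magnesium sulfate heptahydrate 1.148 g; L-lysine hydrochloride 0.301 g; thiamine hydrochloride 25.508 mg; sodium succinate hexahydrate 1.291 g; yeast extract 16.166 g; riboflavin 12.700 mg

Scale factor relative to 1 L: 1.37.
magnesium sulfate heptahydrate: 3.4 mmol/L × 246.48 g/mol × 1.37 L ÷ 1000 = 1.148 g
L-lysine hydrochloride: 0.22 g/L × 1.37 L = 0.301 g
thiamine hydrochloride: 55.2 µmol/L × 337.3 g/mol × 1.37 L ÷ 1000 = 25.508 mg
sodium succinate hexahydrate: 3.49 mmol/L × 270.1 g/mol × 1.37 L ÷ 1000 = 1.291 g
yeast extract: 11.8 g/L × 1.37 L = 16.166 g
riboflavin: 9.27 mg/L × 1.37 L = 12.700 mg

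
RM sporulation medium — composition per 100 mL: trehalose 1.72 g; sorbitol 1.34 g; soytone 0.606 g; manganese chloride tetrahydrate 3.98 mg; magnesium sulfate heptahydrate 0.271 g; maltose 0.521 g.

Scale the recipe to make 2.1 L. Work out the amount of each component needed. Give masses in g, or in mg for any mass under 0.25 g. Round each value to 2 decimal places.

Ratio of target to recipe volume: 2100 / 100 = 21.
trehalose: 1.72 g × (2100 mL / 100 mL) = 36.12 g
sorbitol: 1.34 g × (2100 mL / 100 mL) = 28.14 g
soytone: 0.606 g × (2100 mL / 100 mL) = 12.73 g
manganese chloride tetrahydrate: 3.98 mg × (2100 mL / 100 mL) = 83.58 mg
magnesium sulfate heptahydrate: 0.271 g × (2100 mL / 100 mL) = 5.69 g
maltose: 0.521 g × (2100 mL / 100 mL) = 10.94 g

trehalose 36.12 g; sorbitol 28.14 g; soytone 12.73 g; manganese chloride tetrahydrate 83.58 mg; magnesium sulfate heptahydrate 5.69 g; maltose 10.94 g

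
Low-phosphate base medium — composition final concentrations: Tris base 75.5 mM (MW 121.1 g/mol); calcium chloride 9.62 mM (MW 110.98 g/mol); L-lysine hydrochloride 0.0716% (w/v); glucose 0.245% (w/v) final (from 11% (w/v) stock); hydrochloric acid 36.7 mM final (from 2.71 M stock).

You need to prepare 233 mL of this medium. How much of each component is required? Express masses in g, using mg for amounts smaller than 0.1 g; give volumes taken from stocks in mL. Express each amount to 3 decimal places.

Tris base 2.130 g; calcium chloride 0.249 g; L-lysine hydrochloride 0.167 g; glucose 5.190 mL; hydrochloric acid 3.155 mL

Scale factor relative to 1 L: 0.233.
Tris base: 75.5 mmol/L × 121.1 g/mol × 0.233 L ÷ 1000 = 2.130 g
calcium chloride: 9.62 mmol/L × 110.98 g/mol × 0.233 L ÷ 1000 = 0.249 g
L-lysine hydrochloride: 0.0716 g per 100 mL × 233 mL ÷ 100 = 0.167 g
glucose: C1V1 = C2V2 → 0.245% ÷ 11% × 233 mL = 5.190 mL
hydrochloric acid: dilute stock: 36.7 mM × 233 mL ÷ 2710 mM = 3.155 mL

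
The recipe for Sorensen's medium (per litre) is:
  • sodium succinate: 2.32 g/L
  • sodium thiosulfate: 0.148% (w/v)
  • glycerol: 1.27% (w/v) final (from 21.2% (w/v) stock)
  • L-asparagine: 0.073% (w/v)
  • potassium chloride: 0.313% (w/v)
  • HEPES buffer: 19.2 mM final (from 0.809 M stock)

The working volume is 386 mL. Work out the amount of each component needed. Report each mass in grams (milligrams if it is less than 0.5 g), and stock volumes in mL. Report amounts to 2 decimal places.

Scale factor relative to 1 L: 0.386.
sodium succinate: 2.32 g/L × 0.386 L = 0.90 g
sodium thiosulfate: 0.148% w/v = 1.48 g/L → 1.48 × 0.386 L = 0.57 g
glycerol: C1V1 = C2V2 → 1.27% ÷ 21.2% × 386 mL = 23.12 mL
L-asparagine: 0.073% w/v = 0.73 g/L → 0.73 × 0.386 L = 0.28178 g = 281.78 mg
potassium chloride: 0.313% w/v = 3.13 g/L → 3.13 × 0.386 L = 1.21 g
HEPES buffer: V = C2·V2/C1 = 19.2 mM × 386 mL ÷ 809 mM = 9.16 mL

sodium succinate 0.90 g; sodium thiosulfate 0.57 g; glycerol 23.12 mL; L-asparagine 281.78 mg; potassium chloride 1.21 g; HEPES buffer 9.16 mL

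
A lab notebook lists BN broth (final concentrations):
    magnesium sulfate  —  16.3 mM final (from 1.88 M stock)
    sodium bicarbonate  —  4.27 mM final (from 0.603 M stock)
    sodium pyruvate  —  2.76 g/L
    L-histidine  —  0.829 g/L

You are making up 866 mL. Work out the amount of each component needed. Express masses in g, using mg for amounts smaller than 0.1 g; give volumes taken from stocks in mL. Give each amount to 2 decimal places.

magnesium sulfate 7.51 mL; sodium bicarbonate 6.13 mL; sodium pyruvate 2.39 g; L-histidine 0.72 g

Scale factor relative to 1 L: 0.866.
magnesium sulfate: dilute stock: 16.3 mM × 866 mL ÷ 1880 mM = 7.51 mL
sodium bicarbonate: C1V1 = C2V2 → 4.27 mM × 866 mL ÷ 603 mM = 6.13 mL
sodium pyruvate: 2.76 g/L × 0.866 L = 2.39 g
L-histidine: 0.829 g/L × 0.866 L = 0.72 g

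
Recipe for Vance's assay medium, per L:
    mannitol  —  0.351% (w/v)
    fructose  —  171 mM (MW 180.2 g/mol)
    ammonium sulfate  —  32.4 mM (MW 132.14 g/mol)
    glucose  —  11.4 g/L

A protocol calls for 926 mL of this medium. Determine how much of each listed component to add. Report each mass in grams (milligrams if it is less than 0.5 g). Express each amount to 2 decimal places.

Target volume = 926 mL = 0.926 L.
mannitol: 0.351% w/v = 3.51 g/L → 3.51 × 0.926 L = 3.25 g
fructose: 171 mmol/L × 180.2 g/mol × 0.926 L ÷ 1000 = 28.53 g
ammonium sulfate: 32.4 mmol/L × 132.14 g/mol × 0.926 L ÷ 1000 = 3.96 g
glucose: 11.4 g/L × 0.926 L = 10.56 g

mannitol 3.25 g; fructose 28.53 g; ammonium sulfate 3.96 g; glucose 10.56 g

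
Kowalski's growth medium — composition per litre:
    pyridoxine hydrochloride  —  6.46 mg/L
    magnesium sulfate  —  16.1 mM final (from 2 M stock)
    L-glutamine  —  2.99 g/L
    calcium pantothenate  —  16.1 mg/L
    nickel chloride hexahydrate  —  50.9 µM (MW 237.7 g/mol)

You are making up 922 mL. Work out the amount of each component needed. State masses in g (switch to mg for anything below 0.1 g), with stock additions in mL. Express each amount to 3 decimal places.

pyridoxine hydrochloride 5.956 mg; magnesium sulfate 7.422 mL; L-glutamine 2.757 g; calcium pantothenate 14.844 mg; nickel chloride hexahydrate 11.155 mg

Working volume: 922 mL = 0.922 L.
pyridoxine hydrochloride: 6.46 mg/L × 0.922 L = 5.956 mg
magnesium sulfate: V = C2·V2/C1 = 16.1 mM × 922 mL ÷ 2000 mM = 7.422 mL
L-glutamine: 2.99 g/L × 0.922 L = 2.757 g
calcium pantothenate: 16.1 mg/L × 0.922 L = 14.844 mg
nickel chloride hexahydrate: 50.9 µmol/L × 237.7 g/mol × 0.922 L ÷ 1000 = 11.155 mg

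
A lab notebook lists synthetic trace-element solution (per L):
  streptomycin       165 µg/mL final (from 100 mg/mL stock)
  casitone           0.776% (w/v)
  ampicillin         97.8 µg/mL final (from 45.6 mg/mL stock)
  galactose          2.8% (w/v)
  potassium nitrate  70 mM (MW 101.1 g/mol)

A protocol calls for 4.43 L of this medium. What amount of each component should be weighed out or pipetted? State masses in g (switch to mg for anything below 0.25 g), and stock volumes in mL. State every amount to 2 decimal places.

streptomycin 7.31 mL; casitone 34.38 g; ampicillin 9.50 mL; galactose 124.04 g; potassium nitrate 31.35 g

Scale factor relative to 1 L: 4.43.
streptomycin: dilute stock: 165 µg/mL × 4430 mL ÷ 100000 µg/mL = 7.31 mL
casitone: 0.776 g per 100 mL × 4430 mL ÷ 100 = 34.38 g
ampicillin: V = C2·V2/C1 = 97.8 µg/mL × 4430 mL ÷ 45600 µg/mL = 9.50 mL
galactose: 2.8 g per 100 mL × 4430 mL ÷ 100 = 124.04 g
potassium nitrate: 70 mmol/L × 101.1 g/mol × 4.43 L ÷ 1000 = 31.35 g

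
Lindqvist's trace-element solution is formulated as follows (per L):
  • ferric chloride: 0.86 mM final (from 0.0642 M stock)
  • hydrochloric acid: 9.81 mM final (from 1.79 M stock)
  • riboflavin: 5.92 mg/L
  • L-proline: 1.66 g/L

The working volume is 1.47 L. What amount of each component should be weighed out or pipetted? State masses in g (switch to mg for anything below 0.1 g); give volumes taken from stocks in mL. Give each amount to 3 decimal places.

Working volume: 1.47 L.
ferric chloride: C1V1 = C2V2 → 0.86 mM × 1470 mL ÷ 64.2 mM = 19.692 mL
hydrochloric acid: C1V1 = C2V2 → 9.81 mM × 1470 mL ÷ 1790 mM = 8.056 mL
riboflavin: 5.92 mg/L × 1.47 L = 8.702 mg
L-proline: 1.66 g/L × 1.47 L = 2.440 g

ferric chloride 19.692 mL; hydrochloric acid 8.056 mL; riboflavin 8.702 mg; L-proline 2.440 g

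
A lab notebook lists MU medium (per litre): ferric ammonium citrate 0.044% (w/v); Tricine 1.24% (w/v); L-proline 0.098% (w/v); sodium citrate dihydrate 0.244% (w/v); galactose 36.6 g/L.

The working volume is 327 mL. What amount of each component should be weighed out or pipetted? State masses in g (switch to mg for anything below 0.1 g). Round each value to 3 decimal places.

Target volume = 327 mL = 0.327 L.
ferric ammonium citrate: 0.044 g per 100 mL × 327 mL ÷ 100 = 0.144 g
Tricine: 1.24% w/v = 12.4 g/L → 12.4 × 0.327 L = 4.055 g
L-proline: 0.098 g per 100 mL × 327 mL ÷ 100 = 0.320 g
sodium citrate dihydrate: 0.244% w/v = 2.44 g/L → 2.44 × 0.327 L = 0.798 g
galactose: 36.6 g/L × 0.327 L = 11.968 g

ferric ammonium citrate 0.144 g; Tricine 4.055 g; L-proline 0.320 g; sodium citrate dihydrate 0.798 g; galactose 11.968 g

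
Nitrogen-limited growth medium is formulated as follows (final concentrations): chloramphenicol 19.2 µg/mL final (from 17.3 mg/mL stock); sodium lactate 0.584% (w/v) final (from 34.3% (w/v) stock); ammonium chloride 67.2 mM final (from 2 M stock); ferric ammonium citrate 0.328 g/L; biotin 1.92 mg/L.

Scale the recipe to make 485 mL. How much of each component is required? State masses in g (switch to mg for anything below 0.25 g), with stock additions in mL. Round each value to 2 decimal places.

chloramphenicol 0.54 mL; sodium lactate 8.26 mL; ammonium chloride 16.30 mL; ferric ammonium citrate 159.08 mg; biotin 0.93 mg

Scale factor relative to 1 L: 0.485.
chloramphenicol: C1V1 = C2V2 → 19.2 µg/mL × 485 mL ÷ 17300 µg/mL = 0.54 mL
sodium lactate: C1V1 = C2V2 → 0.584% ÷ 34.3% × 485 mL = 8.26 mL
ammonium chloride: C1V1 = C2V2 → 67.2 mM × 485 mL ÷ 2000 mM = 16.30 mL
ferric ammonium citrate: 0.328 g/L × 0.485 L = 0.15908 g = 159.08 mg
biotin: 1.92 mg/L × 0.485 L = 0.93 mg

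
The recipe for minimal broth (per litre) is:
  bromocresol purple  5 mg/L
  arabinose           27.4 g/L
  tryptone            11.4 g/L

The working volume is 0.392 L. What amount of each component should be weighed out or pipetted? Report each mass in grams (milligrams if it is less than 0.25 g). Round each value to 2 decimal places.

Working volume: 0.392 L.
bromocresol purple: 5 mg/L × 0.392 L = 1.96 mg
arabinose: 27.4 g/L × 0.392 L = 10.74 g
tryptone: 11.4 g/L × 0.392 L = 4.47 g

bromocresol purple 1.96 mg; arabinose 10.74 g; tryptone 4.47 g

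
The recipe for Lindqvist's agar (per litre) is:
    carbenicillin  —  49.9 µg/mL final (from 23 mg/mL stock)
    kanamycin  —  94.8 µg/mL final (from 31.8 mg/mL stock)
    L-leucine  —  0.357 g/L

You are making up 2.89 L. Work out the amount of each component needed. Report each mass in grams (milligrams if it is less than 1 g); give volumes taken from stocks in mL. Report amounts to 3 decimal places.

Working volume: 2.89 L.
carbenicillin: dilute stock: 49.9 µg/mL × 2890 mL ÷ 23000 µg/mL = 6.270 mL
kanamycin: V = C2·V2/C1 = 94.8 µg/mL × 2890 mL ÷ 31800 µg/mL = 8.615 mL
L-leucine: 0.357 g/L × 2.89 L = 1.032 g

carbenicillin 6.270 mL; kanamycin 8.615 mL; L-leucine 1.032 g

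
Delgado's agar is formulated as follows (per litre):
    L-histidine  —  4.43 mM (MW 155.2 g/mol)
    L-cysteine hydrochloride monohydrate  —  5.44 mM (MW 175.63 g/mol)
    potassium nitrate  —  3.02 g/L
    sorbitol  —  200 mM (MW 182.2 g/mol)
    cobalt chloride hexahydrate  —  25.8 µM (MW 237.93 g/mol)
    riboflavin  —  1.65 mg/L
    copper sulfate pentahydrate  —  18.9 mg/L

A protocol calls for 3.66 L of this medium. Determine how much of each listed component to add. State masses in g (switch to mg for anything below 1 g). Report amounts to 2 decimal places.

Working volume: 3.66 L.
L-histidine: 4.43 mmol/L × 155.2 g/mol × 3.66 L ÷ 1000 = 2.52 g
L-cysteine hydrochloride monohydrate: 5.44 mmol/L × 175.63 g/mol × 3.66 L ÷ 1000 = 3.50 g
potassium nitrate: 3.02 g/L × 3.66 L = 11.05 g
sorbitol: 200 mmol/L × 182.2 g/mol × 3.66 L ÷ 1000 = 133.37 g
cobalt chloride hexahydrate: 25.8 µmol/L × 237.93 g/mol × 3.66 L ÷ 1000 = 22.47 mg
riboflavin: 1.65 mg/L × 3.66 L = 6.04 mg
copper sulfate pentahydrate: 18.9 mg/L × 3.66 L = 69.17 mg

L-histidine 2.52 g; L-cysteine hydrochloride monohydrate 3.50 g; potassium nitrate 11.05 g; sorbitol 133.37 g; cobalt chloride hexahydrate 22.47 mg; riboflavin 6.04 mg; copper sulfate pentahydrate 69.17 mg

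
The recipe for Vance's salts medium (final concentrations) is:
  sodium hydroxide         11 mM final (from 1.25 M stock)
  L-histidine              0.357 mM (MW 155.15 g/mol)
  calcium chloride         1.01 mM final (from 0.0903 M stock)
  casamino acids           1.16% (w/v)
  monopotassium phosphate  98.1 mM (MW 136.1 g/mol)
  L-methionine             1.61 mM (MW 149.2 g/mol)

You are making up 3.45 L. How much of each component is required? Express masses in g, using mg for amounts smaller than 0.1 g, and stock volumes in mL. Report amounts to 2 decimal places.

sodium hydroxide 30.36 mL; L-histidine 0.19 g; calcium chloride 38.59 mL; casamino acids 40.02 g; monopotassium phosphate 46.06 g; L-methionine 0.83 g

Scale factor relative to 1 L: 3.45.
sodium hydroxide: C1V1 = C2V2 → 11 mM × 3450 mL ÷ 1250 mM = 30.36 mL
L-histidine: 0.357 mmol/L × 155.15 g/mol × 3.45 L ÷ 1000 = 0.19 g
calcium chloride: V = C2·V2/C1 = 1.01 mM × 3450 mL ÷ 90.3 mM = 38.59 mL
casamino acids: 1.16% w/v = 11.6 g/L → 11.6 × 3.45 L = 40.02 g
monopotassium phosphate: 98.1 mmol/L × 136.1 g/mol × 3.45 L ÷ 1000 = 46.06 g
L-methionine: 1.61 mmol/L × 149.2 g/mol × 3.45 L ÷ 1000 = 0.83 g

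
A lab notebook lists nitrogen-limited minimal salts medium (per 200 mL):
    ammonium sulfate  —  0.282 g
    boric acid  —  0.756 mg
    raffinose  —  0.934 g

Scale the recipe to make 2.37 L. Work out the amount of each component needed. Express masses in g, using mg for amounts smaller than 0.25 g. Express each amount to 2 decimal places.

Scale factor = 2370 mL / 200 mL = 11.85.
ammonium sulfate: 0.282 g × (2370 mL / 200 mL) = 3.34 g
boric acid: 0.756 mg × (2370 mL / 200 mL) = 8.96 mg
raffinose: 0.934 g × (2370 mL / 200 mL) = 11.07 g

ammonium sulfate 3.34 g; boric acid 8.96 mg; raffinose 11.07 g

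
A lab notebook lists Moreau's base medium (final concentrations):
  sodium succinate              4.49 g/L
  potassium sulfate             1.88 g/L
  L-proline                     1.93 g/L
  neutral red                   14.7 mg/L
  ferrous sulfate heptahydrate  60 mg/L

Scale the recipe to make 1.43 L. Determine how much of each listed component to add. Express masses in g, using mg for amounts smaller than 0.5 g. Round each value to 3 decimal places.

Working volume: 1.43 L.
sodium succinate: 4.49 g/L × 1.43 L = 6.421 g
potassium sulfate: 1.88 g/L × 1.43 L = 2.688 g
L-proline: 1.93 g/L × 1.43 L = 2.760 g
neutral red: 14.7 mg/L × 1.43 L = 21.021 mg
ferrous sulfate heptahydrate: 60 mg/L × 1.43 L = 85.800 mg

sodium succinate 6.421 g; potassium sulfate 2.688 g; L-proline 2.760 g; neutral red 21.021 mg; ferrous sulfate heptahydrate 85.800 mg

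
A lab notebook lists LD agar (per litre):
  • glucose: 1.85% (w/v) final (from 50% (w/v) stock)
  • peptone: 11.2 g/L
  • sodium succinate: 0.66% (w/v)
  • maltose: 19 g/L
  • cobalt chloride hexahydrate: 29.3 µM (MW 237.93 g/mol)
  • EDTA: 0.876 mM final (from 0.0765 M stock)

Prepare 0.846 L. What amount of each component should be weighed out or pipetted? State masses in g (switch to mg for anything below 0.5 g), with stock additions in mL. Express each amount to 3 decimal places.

Scale factor relative to 1 L: 0.846.
glucose: dilute stock: 1.85% ÷ 50% × 846 mL = 31.302 mL
peptone: 11.2 g/L × 0.846 L = 9.475 g
sodium succinate: 0.66% w/v = 6.6 g/L → 6.6 × 0.846 L = 5.584 g
maltose: 19 g/L × 0.846 L = 16.074 g
cobalt chloride hexahydrate: 29.3 µmol/L × 237.93 g/mol × 0.846 L ÷ 1000 = 5.898 mg
EDTA: dilute stock: 0.876 mM × 846 mL ÷ 76.5 mM = 9.688 mL

glucose 31.302 mL; peptone 9.475 g; sodium succinate 5.584 g; maltose 16.074 g; cobalt chloride hexahydrate 5.898 mg; EDTA 9.688 mL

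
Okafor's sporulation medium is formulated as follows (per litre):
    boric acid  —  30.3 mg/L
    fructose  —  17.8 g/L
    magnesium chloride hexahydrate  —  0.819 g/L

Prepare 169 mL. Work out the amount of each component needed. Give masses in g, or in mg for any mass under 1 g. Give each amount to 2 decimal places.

boric acid 5.12 mg; fructose 3.01 g; magnesium chloride hexahydrate 138.41 mg

Target volume = 169 mL = 0.169 L.
boric acid: 30.3 mg/L × 0.169 L = 5.12 mg
fructose: 17.8 g/L × 0.169 L = 3.01 g
magnesium chloride hexahydrate: 0.819 g/L × 0.169 L = 0.138411 g = 138.41 mg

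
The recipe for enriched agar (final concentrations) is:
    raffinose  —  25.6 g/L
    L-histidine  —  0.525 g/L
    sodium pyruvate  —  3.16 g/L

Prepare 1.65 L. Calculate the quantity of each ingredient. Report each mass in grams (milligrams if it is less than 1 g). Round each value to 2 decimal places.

Scale factor relative to 1 L: 1.65.
raffinose: 25.6 g/L × 1.65 L = 42.24 g
L-histidine: 0.525 g/L × 1.65 L = 0.86625 g = 866.25 mg
sodium pyruvate: 3.16 g/L × 1.65 L = 5.21 g

raffinose 42.24 g; L-histidine 866.25 mg; sodium pyruvate 5.21 g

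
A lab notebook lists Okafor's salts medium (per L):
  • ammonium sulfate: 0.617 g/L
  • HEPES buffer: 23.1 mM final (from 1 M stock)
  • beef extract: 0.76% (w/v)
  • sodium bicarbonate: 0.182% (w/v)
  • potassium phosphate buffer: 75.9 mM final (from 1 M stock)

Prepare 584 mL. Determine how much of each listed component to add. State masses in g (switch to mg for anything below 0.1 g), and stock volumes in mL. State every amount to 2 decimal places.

ammonium sulfate 0.36 g; HEPES buffer 13.49 mL; beef extract 4.44 g; sodium bicarbonate 1.06 g; potassium phosphate buffer 44.33 mL

Scale factor relative to 1 L: 0.584.
ammonium sulfate: 0.617 g/L × 0.584 L = 0.36 g
HEPES buffer: dilute stock: 23.1 mM × 584 mL ÷ 1000 mM = 13.49 mL
beef extract: 0.76 g per 100 mL × 584 mL ÷ 100 = 4.44 g
sodium bicarbonate: 0.182 g per 100 mL × 584 mL ÷ 100 = 1.06 g
potassium phosphate buffer: dilute stock: 75.9 mM × 584 mL ÷ 1000 mM = 44.33 mL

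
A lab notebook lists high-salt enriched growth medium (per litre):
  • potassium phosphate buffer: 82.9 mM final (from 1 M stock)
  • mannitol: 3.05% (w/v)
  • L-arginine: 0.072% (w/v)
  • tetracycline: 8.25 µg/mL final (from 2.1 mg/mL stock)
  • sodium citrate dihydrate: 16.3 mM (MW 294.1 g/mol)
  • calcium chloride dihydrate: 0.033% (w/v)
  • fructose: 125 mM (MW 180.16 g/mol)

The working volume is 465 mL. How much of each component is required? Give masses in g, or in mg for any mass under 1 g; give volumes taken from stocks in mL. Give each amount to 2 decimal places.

potassium phosphate buffer 38.55 mL; mannitol 14.18 g; L-arginine 334.80 mg; tetracycline 1.83 mL; sodium citrate dihydrate 2.23 g; calcium chloride dihydrate 153.45 mg; fructose 10.47 g

Working volume: 465 mL = 0.465 L.
potassium phosphate buffer: dilute stock: 82.9 mM × 465 mL ÷ 1000 mM = 38.55 mL
mannitol: 3.05 g per 100 mL × 465 mL ÷ 100 = 14.18 g
L-arginine: 0.072% w/v = 0.72 g/L → 0.72 × 0.465 L = 0.3348 g = 334.80 mg
tetracycline: V = C2·V2/C1 = 8.25 µg/mL × 465 mL ÷ 2100 µg/mL = 1.83 mL
sodium citrate dihydrate: 16.3 mmol/L × 294.1 g/mol × 0.465 L ÷ 1000 = 2.23 g
calcium chloride dihydrate: 0.033% w/v = 0.33 g/L → 0.33 × 0.465 L = 0.15345 g = 153.45 mg
fructose: 125 mmol/L × 180.16 g/mol × 0.465 L ÷ 1000 = 10.47 g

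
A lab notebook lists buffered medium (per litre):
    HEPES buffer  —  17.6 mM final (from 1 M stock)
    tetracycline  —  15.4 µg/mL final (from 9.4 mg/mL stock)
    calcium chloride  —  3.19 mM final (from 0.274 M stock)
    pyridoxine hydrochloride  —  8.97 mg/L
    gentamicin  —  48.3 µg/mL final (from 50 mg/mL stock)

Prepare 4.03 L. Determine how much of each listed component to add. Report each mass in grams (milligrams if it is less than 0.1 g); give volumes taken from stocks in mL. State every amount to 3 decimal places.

Scale factor relative to 1 L: 4.03.
HEPES buffer: dilute stock: 17.6 mM × 4030 mL ÷ 1000 mM = 70.928 mL
tetracycline: V = C2·V2/C1 = 15.4 µg/mL × 4030 mL ÷ 9400 µg/mL = 6.602 mL
calcium chloride: C1V1 = C2V2 → 3.19 mM × 4030 mL ÷ 274 mM = 46.919 mL
pyridoxine hydrochloride: 8.97 mg/L × 4.03 L = 36.149 mg
gentamicin: V = C2·V2/C1 = 48.3 µg/mL × 4030 mL ÷ 50000 µg/mL = 3.893 mL

HEPES buffer 70.928 mL; tetracycline 6.602 mL; calcium chloride 46.919 mL; pyridoxine hydrochloride 36.149 mg; gentamicin 3.893 mL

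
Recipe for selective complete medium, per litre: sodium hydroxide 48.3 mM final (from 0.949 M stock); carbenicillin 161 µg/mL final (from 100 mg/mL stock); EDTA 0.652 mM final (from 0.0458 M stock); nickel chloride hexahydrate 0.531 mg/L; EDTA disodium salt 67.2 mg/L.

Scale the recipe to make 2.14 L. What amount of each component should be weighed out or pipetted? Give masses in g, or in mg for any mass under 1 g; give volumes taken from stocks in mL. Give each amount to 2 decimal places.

sodium hydroxide 108.92 mL; carbenicillin 3.45 mL; EDTA 30.46 mL; nickel chloride hexahydrate 1.14 mg; EDTA disodium salt 143.81 mg

Working volume: 2.14 L.
sodium hydroxide: V = C2·V2/C1 = 48.3 mM × 2140 mL ÷ 949 mM = 108.92 mL
carbenicillin: C1V1 = C2V2 → 161 µg/mL × 2140 mL ÷ 100000 µg/mL = 3.45 mL
EDTA: dilute stock: 0.652 mM × 2140 mL ÷ 45.8 mM = 30.46 mL
nickel chloride hexahydrate: 0.531 mg/L × 2.14 L = 1.14 mg
EDTA disodium salt: 67.2 mg/L × 2.14 L = 143.81 mg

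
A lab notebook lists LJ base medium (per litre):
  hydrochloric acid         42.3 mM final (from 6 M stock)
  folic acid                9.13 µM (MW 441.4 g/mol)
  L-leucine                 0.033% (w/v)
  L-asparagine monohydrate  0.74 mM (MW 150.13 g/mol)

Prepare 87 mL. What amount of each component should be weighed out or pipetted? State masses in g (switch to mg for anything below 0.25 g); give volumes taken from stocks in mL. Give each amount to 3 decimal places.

hydrochloric acid 0.613 mL; folic acid 0.351 mg; L-leucine 28.710 mg; L-asparagine monohydrate 9.665 mg

Target volume = 87 mL = 0.087 L.
hydrochloric acid: dilute stock: 42.3 mM × 87 mL ÷ 6000 mM = 0.613 mL
folic acid: 9.13 µmol/L × 441.4 g/mol × 0.087 L ÷ 1000 = 0.351 mg
L-leucine: 0.033 g per 100 mL × 87 mL ÷ 100 = 0.02871 g = 28.710 mg
L-asparagine monohydrate: 0.74 mmol/L × 150.13 mg/mmol × 0.087 L = 9.665 mg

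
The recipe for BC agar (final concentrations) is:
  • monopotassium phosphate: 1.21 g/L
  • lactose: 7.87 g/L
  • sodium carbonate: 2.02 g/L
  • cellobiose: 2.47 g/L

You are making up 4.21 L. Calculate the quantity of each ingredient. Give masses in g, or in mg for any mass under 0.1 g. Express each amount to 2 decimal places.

monopotassium phosphate 5.09 g; lactose 33.13 g; sodium carbonate 8.50 g; cellobiose 10.40 g

Scale factor relative to 1 L: 4.21.
monopotassium phosphate: 1.21 g/L × 4.21 L = 5.09 g
lactose: 7.87 g/L × 4.21 L = 33.13 g
sodium carbonate: 2.02 g/L × 4.21 L = 8.50 g
cellobiose: 2.47 g/L × 4.21 L = 10.40 g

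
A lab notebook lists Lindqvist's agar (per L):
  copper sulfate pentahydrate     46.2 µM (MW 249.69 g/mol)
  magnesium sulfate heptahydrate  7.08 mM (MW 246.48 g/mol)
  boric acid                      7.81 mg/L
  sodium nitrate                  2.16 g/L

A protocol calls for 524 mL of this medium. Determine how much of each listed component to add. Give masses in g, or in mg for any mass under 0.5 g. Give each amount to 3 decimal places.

copper sulfate pentahydrate 6.045 mg; magnesium sulfate heptahydrate 0.914 g; boric acid 4.092 mg; sodium nitrate 1.132 g

Scale factor relative to 1 L: 0.524.
copper sulfate pentahydrate: 46.2 µmol/L × 249.69 g/mol × 0.524 L ÷ 1000 = 6.045 mg
magnesium sulfate heptahydrate: 7.08 mmol/L × 246.48 g/mol × 0.524 L ÷ 1000 = 0.914 g
boric acid: 7.81 mg/L × 0.524 L = 4.092 mg
sodium nitrate: 2.16 g/L × 0.524 L = 1.132 g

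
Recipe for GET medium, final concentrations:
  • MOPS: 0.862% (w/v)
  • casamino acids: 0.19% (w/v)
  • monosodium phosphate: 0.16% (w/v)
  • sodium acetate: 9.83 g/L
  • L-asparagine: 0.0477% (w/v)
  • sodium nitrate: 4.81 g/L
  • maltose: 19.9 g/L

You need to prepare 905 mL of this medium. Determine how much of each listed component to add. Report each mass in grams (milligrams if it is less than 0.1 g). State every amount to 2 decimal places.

Target volume = 905 mL = 0.905 L.
MOPS: 0.862 g per 100 mL × 905 mL ÷ 100 = 7.80 g
casamino acids: 0.19 g per 100 mL × 905 mL ÷ 100 = 1.72 g
monosodium phosphate: 0.16% w/v = 1.6 g/L → 1.6 × 0.905 L = 1.45 g
sodium acetate: 9.83 g/L × 0.905 L = 8.90 g
L-asparagine: 0.0477 g per 100 mL × 905 mL ÷ 100 = 0.43 g
sodium nitrate: 4.81 g/L × 0.905 L = 4.35 g
maltose: 19.9 g/L × 0.905 L = 18.01 g

MOPS 7.80 g; casamino acids 1.72 g; monosodium phosphate 1.45 g; sodium acetate 8.90 g; L-asparagine 0.43 g; sodium nitrate 4.35 g; maltose 18.01 g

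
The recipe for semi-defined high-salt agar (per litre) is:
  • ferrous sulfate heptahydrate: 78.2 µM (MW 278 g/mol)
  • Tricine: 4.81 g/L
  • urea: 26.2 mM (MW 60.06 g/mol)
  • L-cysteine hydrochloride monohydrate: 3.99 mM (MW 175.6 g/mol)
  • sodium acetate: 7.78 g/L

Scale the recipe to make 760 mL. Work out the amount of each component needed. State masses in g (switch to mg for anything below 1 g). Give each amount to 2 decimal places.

Target volume = 760 mL = 0.76 L.
ferrous sulfate heptahydrate: 78.2 µmol/L × 278 g/mol × 0.76 L ÷ 1000 = 16.52 mg
Tricine: 4.81 g/L × 0.76 L = 3.66 g
urea: 26.2 mmol/L × 60.06 g/mol × 0.76 L ÷ 1000 = 1.20 g
L-cysteine hydrochloride monohydrate: 3.99 mmol/L × 175.6 mg/mmol × 0.76 L = 532.49 mg
sodium acetate: 7.78 g/L × 0.76 L = 5.91 g

ferrous sulfate heptahydrate 16.52 mg; Tricine 3.66 g; urea 1.20 g; L-cysteine hydrochloride monohydrate 532.49 mg; sodium acetate 5.91 g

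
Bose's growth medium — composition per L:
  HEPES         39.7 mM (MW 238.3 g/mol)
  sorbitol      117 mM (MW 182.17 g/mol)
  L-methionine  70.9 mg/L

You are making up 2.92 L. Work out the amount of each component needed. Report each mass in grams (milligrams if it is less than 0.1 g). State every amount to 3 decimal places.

HEPES 27.625 g; sorbitol 62.237 g; L-methionine 0.207 g

Scale factor relative to 1 L: 2.92.
HEPES: 39.7 mmol/L × 238.3 g/mol × 2.92 L ÷ 1000 = 27.625 g
sorbitol: 117 mmol/L × 182.17 g/mol × 2.92 L ÷ 1000 = 62.237 g
L-methionine: 70.9 mg/L × 2.92 L = 207.028 mg = 0.207 g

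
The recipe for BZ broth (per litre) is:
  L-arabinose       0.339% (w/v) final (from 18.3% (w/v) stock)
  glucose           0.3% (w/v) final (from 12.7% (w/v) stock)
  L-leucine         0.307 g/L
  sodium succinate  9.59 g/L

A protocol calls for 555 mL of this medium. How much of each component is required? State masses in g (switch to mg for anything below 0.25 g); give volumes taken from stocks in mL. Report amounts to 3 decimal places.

Working volume: 555 mL = 0.555 L.
L-arabinose: V = C2·V2/C1 = 0.339% ÷ 18.3% × 555 mL = 10.281 mL
glucose: C1V1 = C2V2 → 0.3% ÷ 12.7% × 555 mL = 13.110 mL
L-leucine: 0.307 g/L × 0.555 L = 0.170385 g = 170.385 mg
sodium succinate: 9.59 g/L × 0.555 L = 5.322 g

L-arabinose 10.281 mL; glucose 13.110 mL; L-leucine 170.385 mg; sodium succinate 5.322 g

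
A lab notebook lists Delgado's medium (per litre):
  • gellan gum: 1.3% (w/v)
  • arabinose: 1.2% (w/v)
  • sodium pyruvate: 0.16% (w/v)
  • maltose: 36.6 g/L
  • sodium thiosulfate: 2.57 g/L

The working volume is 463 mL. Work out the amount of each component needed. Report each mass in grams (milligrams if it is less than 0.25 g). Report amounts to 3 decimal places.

gellan gum 6.019 g; arabinose 5.556 g; sodium pyruvate 0.741 g; maltose 16.946 g; sodium thiosulfate 1.190 g

Target volume = 463 mL = 0.463 L.
gellan gum: 1.3 g per 100 mL × 463 mL ÷ 100 = 6.019 g
arabinose: 1.2 g per 100 mL × 463 mL ÷ 100 = 5.556 g
sodium pyruvate: 0.16% w/v = 1.6 g/L → 1.6 × 0.463 L = 0.741 g
maltose: 36.6 g/L × 0.463 L = 16.946 g
sodium thiosulfate: 2.57 g/L × 0.463 L = 1.190 g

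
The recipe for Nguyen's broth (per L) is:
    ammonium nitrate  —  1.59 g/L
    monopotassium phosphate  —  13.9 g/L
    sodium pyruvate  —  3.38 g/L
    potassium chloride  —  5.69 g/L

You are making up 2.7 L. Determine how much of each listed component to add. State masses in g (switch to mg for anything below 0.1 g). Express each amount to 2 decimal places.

Working volume: 2.7 L.
ammonium nitrate: 1.59 g/L × 2.7 L = 4.29 g
monopotassium phosphate: 13.9 g/L × 2.7 L = 37.53 g
sodium pyruvate: 3.38 g/L × 2.7 L = 9.13 g
potassium chloride: 5.69 g/L × 2.7 L = 15.36 g

ammonium nitrate 4.29 g; monopotassium phosphate 37.53 g; sodium pyruvate 9.13 g; potassium chloride 15.36 g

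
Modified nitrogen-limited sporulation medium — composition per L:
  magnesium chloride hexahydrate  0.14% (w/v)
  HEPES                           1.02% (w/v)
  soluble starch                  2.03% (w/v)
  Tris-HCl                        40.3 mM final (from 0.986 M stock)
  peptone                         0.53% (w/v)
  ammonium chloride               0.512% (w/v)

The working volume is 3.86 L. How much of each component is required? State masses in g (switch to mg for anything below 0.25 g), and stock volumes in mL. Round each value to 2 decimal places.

Scale factor relative to 1 L: 3.86.
magnesium chloride hexahydrate: 0.14% w/v = 1.4 g/L → 1.4 × 3.86 L = 5.40 g
HEPES: 1.02 g per 100 mL × 3860 mL ÷ 100 = 39.37 g
soluble starch: 2.03% w/v = 20.3 g/L → 20.3 × 3.86 L = 78.36 g
Tris-HCl: dilute stock: 40.3 mM × 3860 mL ÷ 986 mM = 157.77 mL
peptone: 0.53 g per 100 mL × 3860 mL ÷ 100 = 20.46 g
ammonium chloride: 0.512% w/v = 5.12 g/L → 5.12 × 3.86 L = 19.76 g

magnesium chloride hexahydrate 5.40 g; HEPES 39.37 g; soluble starch 78.36 g; Tris-HCl 157.77 mL; peptone 20.46 g; ammonium chloride 19.76 g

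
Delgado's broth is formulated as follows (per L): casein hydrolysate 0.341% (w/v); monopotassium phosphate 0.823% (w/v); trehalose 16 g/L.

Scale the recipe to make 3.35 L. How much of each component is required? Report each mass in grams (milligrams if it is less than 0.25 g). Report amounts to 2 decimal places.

Working volume: 3.35 L.
casein hydrolysate: 0.341 g per 100 mL × 3350 mL ÷ 100 = 11.42 g
monopotassium phosphate: 0.823 g per 100 mL × 3350 mL ÷ 100 = 27.57 g
trehalose: 16 g/L × 3.35 L = 53.60 g

casein hydrolysate 11.42 g; monopotassium phosphate 27.57 g; trehalose 53.60 g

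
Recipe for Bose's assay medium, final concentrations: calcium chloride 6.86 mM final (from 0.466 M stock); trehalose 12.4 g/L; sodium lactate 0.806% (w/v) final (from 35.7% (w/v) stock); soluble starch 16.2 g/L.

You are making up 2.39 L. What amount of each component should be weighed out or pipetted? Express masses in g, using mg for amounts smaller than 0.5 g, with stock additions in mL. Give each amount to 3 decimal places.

calcium chloride 35.183 mL; trehalose 29.636 g; sodium lactate 53.959 mL; soluble starch 38.718 g

Scale factor relative to 1 L: 2.39.
calcium chloride: V = C2·V2/C1 = 6.86 mM × 2390 mL ÷ 466 mM = 35.183 mL
trehalose: 12.4 g/L × 2.39 L = 29.636 g
sodium lactate: dilute stock: 0.806% ÷ 35.7% × 2390 mL = 53.959 mL
soluble starch: 16.2 g/L × 2.39 L = 38.718 g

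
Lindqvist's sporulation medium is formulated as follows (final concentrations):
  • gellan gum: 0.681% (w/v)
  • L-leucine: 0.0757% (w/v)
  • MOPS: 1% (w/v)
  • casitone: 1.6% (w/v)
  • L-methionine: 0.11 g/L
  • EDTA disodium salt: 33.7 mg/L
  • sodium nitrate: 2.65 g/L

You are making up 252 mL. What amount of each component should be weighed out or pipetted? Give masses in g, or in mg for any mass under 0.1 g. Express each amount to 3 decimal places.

gellan gum 1.716 g; L-leucine 0.191 g; MOPS 2.520 g; casitone 4.032 g; L-methionine 27.720 mg; EDTA disodium salt 8.492 mg; sodium nitrate 0.668 g

Target volume = 252 mL = 0.252 L.
gellan gum: 0.681% w/v = 6.81 g/L → 6.81 × 0.252 L = 1.716 g
L-leucine: 0.0757% w/v = 0.757 g/L → 0.757 × 0.252 L = 0.191 g
MOPS: 1 g per 100 mL × 252 mL ÷ 100 = 2.520 g
casitone: 1.6 g per 100 mL × 252 mL ÷ 100 = 4.032 g
L-methionine: 0.11 g/L × 0.252 L = 0.02772 g = 27.720 mg
EDTA disodium salt: 33.7 mg/L × 0.252 L = 8.492 mg
sodium nitrate: 2.65 g/L × 0.252 L = 0.668 g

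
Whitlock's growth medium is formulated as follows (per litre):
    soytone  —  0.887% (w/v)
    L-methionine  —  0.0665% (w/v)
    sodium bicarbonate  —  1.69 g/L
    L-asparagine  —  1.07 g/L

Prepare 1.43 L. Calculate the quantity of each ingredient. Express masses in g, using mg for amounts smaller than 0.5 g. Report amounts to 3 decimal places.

Scale factor relative to 1 L: 1.43.
soytone: 0.887 g per 100 mL × 1430 mL ÷ 100 = 12.684 g
L-methionine: 0.0665% w/v = 0.665 g/L → 0.665 × 1.43 L = 0.951 g
sodium bicarbonate: 1.69 g/L × 1.43 L = 2.417 g
L-asparagine: 1.07 g/L × 1.43 L = 1.530 g

soytone 12.684 g; L-methionine 0.951 g; sodium bicarbonate 2.417 g; L-asparagine 1.530 g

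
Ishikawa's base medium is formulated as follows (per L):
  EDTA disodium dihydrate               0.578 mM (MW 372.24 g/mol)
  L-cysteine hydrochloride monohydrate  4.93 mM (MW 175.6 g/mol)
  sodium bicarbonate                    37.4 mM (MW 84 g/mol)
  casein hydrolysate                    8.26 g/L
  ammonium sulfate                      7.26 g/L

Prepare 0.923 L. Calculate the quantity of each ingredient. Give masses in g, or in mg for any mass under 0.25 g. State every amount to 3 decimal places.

EDTA disodium dihydrate 198.588 mg; L-cysteine hydrochloride monohydrate 0.799 g; sodium bicarbonate 2.900 g; casein hydrolysate 7.624 g; ammonium sulfate 6.701 g

Scale factor relative to 1 L: 0.923.
EDTA disodium dihydrate: 0.578 mmol/L × 372.24 mg/mmol × 0.923 L = 198.588 mg
L-cysteine hydrochloride monohydrate: 4.93 mmol/L × 175.6 g/mol × 0.923 L ÷ 1000 = 0.799 g
sodium bicarbonate: 37.4 mmol/L × 84 g/mol × 0.923 L ÷ 1000 = 2.900 g
casein hydrolysate: 8.26 g/L × 0.923 L = 7.624 g
ammonium sulfate: 7.26 g/L × 0.923 L = 6.701 g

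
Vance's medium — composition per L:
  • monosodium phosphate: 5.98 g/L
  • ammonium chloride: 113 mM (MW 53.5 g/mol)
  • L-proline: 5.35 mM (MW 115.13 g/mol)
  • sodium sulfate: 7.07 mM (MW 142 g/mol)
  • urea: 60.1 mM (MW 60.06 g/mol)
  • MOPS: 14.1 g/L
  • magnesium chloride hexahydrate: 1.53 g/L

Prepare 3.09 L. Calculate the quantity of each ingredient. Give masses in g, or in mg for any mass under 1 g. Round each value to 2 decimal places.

Scale factor relative to 1 L: 3.09.
monosodium phosphate: 5.98 g/L × 3.09 L = 18.48 g
ammonium chloride: 113 mmol/L × 53.5 g/mol × 3.09 L ÷ 1000 = 18.68 g
L-proline: 5.35 mmol/L × 115.13 g/mol × 3.09 L ÷ 1000 = 1.90 g
sodium sulfate: 7.07 mmol/L × 142 g/mol × 3.09 L ÷ 1000 = 3.10 g
urea: 60.1 mmol/L × 60.06 g/mol × 3.09 L ÷ 1000 = 11.15 g
MOPS: 14.1 g/L × 3.09 L = 43.57 g
magnesium chloride hexahydrate: 1.53 g/L × 3.09 L = 4.73 g

monosodium phosphate 18.48 g; ammonium chloride 18.68 g; L-proline 1.90 g; sodium sulfate 3.10 g; urea 11.15 g; MOPS 43.57 g; magnesium chloride hexahydrate 4.73 g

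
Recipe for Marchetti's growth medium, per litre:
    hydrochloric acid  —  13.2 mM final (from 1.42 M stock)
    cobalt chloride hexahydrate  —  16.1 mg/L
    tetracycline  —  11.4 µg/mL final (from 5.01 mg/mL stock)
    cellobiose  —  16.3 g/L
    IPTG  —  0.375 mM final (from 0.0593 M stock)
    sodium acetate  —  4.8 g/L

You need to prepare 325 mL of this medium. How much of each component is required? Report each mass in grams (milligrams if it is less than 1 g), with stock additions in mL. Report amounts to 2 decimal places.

hydrochloric acid 3.02 mL; cobalt chloride hexahydrate 5.23 mg; tetracycline 0.74 mL; cellobiose 5.30 g; IPTG 2.06 mL; sodium acetate 1.56 g

Scale factor relative to 1 L: 0.325.
hydrochloric acid: C1V1 = C2V2 → 13.2 mM × 325 mL ÷ 1420 mM = 3.02 mL
cobalt chloride hexahydrate: 16.1 mg/L × 0.325 L = 5.23 mg
tetracycline: dilute stock: 11.4 µg/mL × 325 mL ÷ 5010 µg/mL = 0.74 mL
cellobiose: 16.3 g/L × 0.325 L = 5.30 g
IPTG: dilute stock: 0.375 mM × 325 mL ÷ 59.3 mM = 2.06 mL
sodium acetate: 4.8 g/L × 0.325 L = 1.56 g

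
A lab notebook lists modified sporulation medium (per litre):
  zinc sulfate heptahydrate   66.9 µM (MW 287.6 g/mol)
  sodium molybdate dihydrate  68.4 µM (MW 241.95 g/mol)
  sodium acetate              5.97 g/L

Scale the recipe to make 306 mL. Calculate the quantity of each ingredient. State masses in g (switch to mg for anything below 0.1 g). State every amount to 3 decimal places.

zinc sulfate heptahydrate 5.888 mg; sodium molybdate dihydrate 5.064 mg; sodium acetate 1.827 g

Scale factor relative to 1 L: 0.306.
zinc sulfate heptahydrate: 66.9 µmol/L × 287.6 g/mol × 0.306 L ÷ 1000 = 5.888 mg
sodium molybdate dihydrate: 68.4 µmol/L × 241.95 g/mol × 0.306 L ÷ 1000 = 5.064 mg
sodium acetate: 5.97 g/L × 0.306 L = 1.827 g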